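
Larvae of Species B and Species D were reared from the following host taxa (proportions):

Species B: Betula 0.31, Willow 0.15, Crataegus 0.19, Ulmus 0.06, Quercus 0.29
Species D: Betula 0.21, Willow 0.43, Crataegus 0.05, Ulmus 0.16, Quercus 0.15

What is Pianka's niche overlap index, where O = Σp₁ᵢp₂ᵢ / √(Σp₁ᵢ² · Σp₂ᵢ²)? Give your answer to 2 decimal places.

0.74

Σ p₁ᵢp₂ᵢ = 0.0651 + 0.0645 + 0.0095 + 0.0096 + 0.0435 = 0.1922
Σp_1ᵢ² = 0.31² + 0.15² + 0.19² + 0.06² + 0.29² = 0.0961 + 0.0225 + 0.0361 + 0.0036 + 0.0841 = 0.2424
Σp_2ᵢ² = 0.21² + 0.43² + 0.05² + 0.16² + 0.15² = 0.0441 + 0.1849 + 0.0025 + 0.0256 + 0.0225 = 0.2796
O = 0.1922 / √(0.2424 × 0.2796) = 0.1922 / 0.26034 = 0.7383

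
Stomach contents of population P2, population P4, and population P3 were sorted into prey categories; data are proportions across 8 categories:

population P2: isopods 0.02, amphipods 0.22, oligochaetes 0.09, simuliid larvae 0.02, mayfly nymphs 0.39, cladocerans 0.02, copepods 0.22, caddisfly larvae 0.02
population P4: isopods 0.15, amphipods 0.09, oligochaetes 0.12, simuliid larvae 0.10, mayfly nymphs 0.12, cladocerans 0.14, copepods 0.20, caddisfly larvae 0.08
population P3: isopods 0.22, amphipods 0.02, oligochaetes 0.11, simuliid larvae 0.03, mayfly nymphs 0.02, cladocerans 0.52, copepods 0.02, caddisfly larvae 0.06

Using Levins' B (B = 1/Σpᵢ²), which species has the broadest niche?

population P4

Σp_P2ᵢ² = 0.02² + 0.22² + 0.09² + 0.02² + 0.39² + 0.02² + 0.22² + 0.02² = 0.0004 + 0.0484 + 0.0081 + 0.0004 + 0.1521 + 0.0004 + 0.0484 + 0.0004 = 0.2586
B_P2 = 1 / 0.2586 = 3.8670
Σp_P4ᵢ² = 0.15² + 0.09² + 0.12² + 0.10² + 0.12² + 0.14² + 0.20² + 0.08² = 0.0225 + 0.0081 + 0.0144 + 0.0100 + 0.0144 + 0.0196 + 0.0400 + 0.0064 = 0.1354
B_P4 = 1 / 0.1354 = 7.3855
Σp_P3ᵢ² = 0.22² + 0.02² + 0.11² + 0.03² + 0.02² + 0.52² + 0.02² + 0.06² = 0.0484 + 0.0004 + 0.0121 + 0.0009 + 0.0004 + 0.2704 + 0.0004 + 0.0036 = 0.3366
B_P3 = 1 / 0.3366 = 2.9709
Highest B → broadest niche (most generalist): population P4 (B = 7.39).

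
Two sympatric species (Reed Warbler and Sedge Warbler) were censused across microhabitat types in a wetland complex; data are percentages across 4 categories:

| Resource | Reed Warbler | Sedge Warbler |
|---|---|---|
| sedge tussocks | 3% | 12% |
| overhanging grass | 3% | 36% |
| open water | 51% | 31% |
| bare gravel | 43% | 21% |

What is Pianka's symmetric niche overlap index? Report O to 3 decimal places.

Convert percentages to proportions (divide by 100).
Σ p₁ᵢp₂ᵢ = 0.0036 + 0.0108 + 0.1581 + 0.0903 = 0.2628
Σp_1ᵢ² = 0.03² + 0.03² + 0.51² + 0.43² = 0.0009 + 0.0009 + 0.2601 + 0.1849 = 0.4468
Σp_2ᵢ² = 0.12² + 0.36² + 0.31² + 0.21² = 0.0144 + 0.1296 + 0.0961 + 0.0441 = 0.2842
O = 0.2628 / √(0.4468 × 0.2842) = 0.2628 / 0.356343 = 0.73749

0.737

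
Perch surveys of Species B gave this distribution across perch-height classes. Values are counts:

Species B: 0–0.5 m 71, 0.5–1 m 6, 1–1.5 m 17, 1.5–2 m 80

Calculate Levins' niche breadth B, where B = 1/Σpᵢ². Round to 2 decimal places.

Proportions for Species B (n=174): 71/174=0.4080, 6/174=0.0345, 17/174=0.0977, 80/174=0.4598
Σpᵢ² = 0.4080² + 0.0345² + 0.0977² + 0.4598² = 0.166464 + 0.001190 + 0.009545 + 0.211416 = 0.388615
B = 1 / 0.388615 = 2.5732

2.57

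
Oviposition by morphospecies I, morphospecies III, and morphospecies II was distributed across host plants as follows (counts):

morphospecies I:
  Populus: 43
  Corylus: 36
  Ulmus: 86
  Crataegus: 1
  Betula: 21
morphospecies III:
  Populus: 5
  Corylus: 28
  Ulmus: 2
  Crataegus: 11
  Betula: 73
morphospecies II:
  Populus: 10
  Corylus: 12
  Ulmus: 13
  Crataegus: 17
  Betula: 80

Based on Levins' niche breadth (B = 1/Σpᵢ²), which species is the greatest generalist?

morphospecies I

Proportions for morphospecies I (n=187): 43/187=0.2299, 36/187=0.1925, 86/187=0.4599, 1/187=0.0053, 21/187=0.1123
Proportions for morphospecies III (n=119): 5/119=0.0420, 28/119=0.2353, 2/119=0.0168, 11/119=0.0924, 73/119=0.6134
Proportions for morphospecies II (n=132): 10/132=0.0758, 12/132=0.0909, 13/132=0.0985, 17/132=0.1288, 80/132=0.6061
Σp_Iᵢ² = 0.2299² + 0.1925² + 0.4599² + 0.0053² + 0.1123² = 0.052854 + 0.037056 + 0.211508 + 0.000028 + 0.012611 = 0.314057
B_I = 1 / 0.314057 = 3.1841
Σp_IIIᵢ² = 0.0420² + 0.2353² + 0.0168² + 0.0924² + 0.6134² = 0.001764 + 0.055366 + 0.000282 + 0.008538 + 0.376260 = 0.442210
B_III = 1 / 0.442210 = 2.2614
Σp_IIᵢ² = 0.0758² + 0.0909² + 0.0985² + 0.1288² + 0.6061² = 0.005746 + 0.008263 + 0.009702 + 0.016589 + 0.367357 = 0.407657
B_II = 1 / 0.407657 = 2.4530
Highest B → broadest niche (most generalist): morphospecies I (B = 3.18).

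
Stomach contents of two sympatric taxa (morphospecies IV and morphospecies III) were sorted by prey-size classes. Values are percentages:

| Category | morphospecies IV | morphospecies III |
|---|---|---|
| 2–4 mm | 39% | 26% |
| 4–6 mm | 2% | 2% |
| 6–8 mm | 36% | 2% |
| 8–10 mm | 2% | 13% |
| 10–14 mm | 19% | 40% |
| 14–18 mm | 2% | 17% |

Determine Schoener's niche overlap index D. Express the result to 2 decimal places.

0.53

Convert percentages to proportions (divide by 100).
Σ|p₁ᵢ − p₂ᵢ| = 0.13 + 0.00 + 0.34 + 0.11 + 0.21 + 0.15 = 0.94
D = 1 − ½ × 0.94 = 1 − 0.470 = 0.5300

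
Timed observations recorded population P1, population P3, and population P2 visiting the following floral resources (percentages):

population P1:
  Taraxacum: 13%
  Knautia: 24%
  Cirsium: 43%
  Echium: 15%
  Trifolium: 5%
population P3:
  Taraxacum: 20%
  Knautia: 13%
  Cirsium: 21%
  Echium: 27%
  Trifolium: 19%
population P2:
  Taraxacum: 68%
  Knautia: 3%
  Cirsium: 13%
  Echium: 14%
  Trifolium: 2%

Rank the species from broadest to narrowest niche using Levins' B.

Convert percentages to proportions (divide by 100).
Σp_P1ᵢ² = 0.13² + 0.24² + 0.43² + 0.15² + 0.05² = 0.0169 + 0.0576 + 0.1849 + 0.0225 + 0.0025 = 0.2844
B_P1 = 1 / 0.2844 = 3.5162
Σp_P3ᵢ² = 0.20² + 0.13² + 0.21² + 0.27² + 0.19² = 0.0400 + 0.0169 + 0.0441 + 0.0729 + 0.0361 = 0.2100
B_P3 = 1 / 0.2100 = 4.7619
Σp_P2ᵢ² = 0.68² + 0.03² + 0.13² + 0.14² + 0.02² = 0.4624 + 0.0009 + 0.0169 + 0.0196 + 0.0004 = 0.5002
B_P2 = 1 / 0.5002 = 1.9992
Ranking by B (broadest → narrowest): population P3 (4.76) > population P1 (3.52) > population P2 (2.00)

population P3 > population P1 > population P2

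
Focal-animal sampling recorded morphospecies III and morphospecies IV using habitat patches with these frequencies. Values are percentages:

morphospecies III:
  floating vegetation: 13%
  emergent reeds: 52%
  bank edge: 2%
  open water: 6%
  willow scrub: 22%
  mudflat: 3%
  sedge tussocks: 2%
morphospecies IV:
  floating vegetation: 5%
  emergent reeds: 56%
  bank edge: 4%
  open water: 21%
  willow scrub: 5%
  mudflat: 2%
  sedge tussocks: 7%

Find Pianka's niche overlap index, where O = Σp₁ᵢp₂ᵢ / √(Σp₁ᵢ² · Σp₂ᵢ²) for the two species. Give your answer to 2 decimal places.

Convert percentages to proportions (divide by 100).
Σ p₁ᵢp₂ᵢ = 0.0065 + 0.2912 + 0.0008 + 0.0126 + 0.0110 + 0.0006 + 0.0014 = 0.3241
Σp_1ᵢ² = 0.13² + 0.52² + 0.02² + 0.06² + 0.22² + 0.03² + 0.02² = 0.0169 + 0.2704 + 0.0004 + 0.0036 + 0.0484 + 0.0009 + 0.0004 = 0.3410
Σp_2ᵢ² = 0.05² + 0.56² + 0.04² + 0.21² + 0.05² + 0.02² + 0.07² = 0.0025 + 0.3136 + 0.0016 + 0.0441 + 0.0025 + 0.0004 + 0.0049 = 0.3696
O = 0.3241 / √(0.3410 × 0.3696) = 0.3241 / 0.35501 = 0.9129

0.91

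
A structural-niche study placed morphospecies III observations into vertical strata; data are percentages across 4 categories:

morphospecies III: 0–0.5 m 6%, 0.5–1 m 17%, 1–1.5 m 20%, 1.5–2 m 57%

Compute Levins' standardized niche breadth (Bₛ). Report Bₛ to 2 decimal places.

Convert percentages to proportions (divide by 100).
Σpᵢ² = 0.06² + 0.17² + 0.20² + 0.57² = 0.0036 + 0.0289 + 0.0400 + 0.3249 = 0.3974
B = 1 / 0.3974 = 2.5164
Bₛ = (B − 1)/(n − 1) = (2.5164 − 1)/(4 − 1) = 1.5164/3 = 0.5055

0.51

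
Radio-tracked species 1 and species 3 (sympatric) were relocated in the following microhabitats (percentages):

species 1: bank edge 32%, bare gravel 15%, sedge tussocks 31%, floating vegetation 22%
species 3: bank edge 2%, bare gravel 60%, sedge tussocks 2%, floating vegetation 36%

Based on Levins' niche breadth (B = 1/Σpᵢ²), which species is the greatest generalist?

Convert percentages to proportions (divide by 100).
Σp_1ᵢ² = 0.32² + 0.15² + 0.31² + 0.22² = 0.1024 + 0.0225 + 0.0961 + 0.0484 = 0.2694
B_1 = 1 / 0.2694 = 3.7120
Σp_3ᵢ² = 0.02² + 0.60² + 0.02² + 0.36² = 0.0004 + 0.3600 + 0.0004 + 0.1296 = 0.4904
B_3 = 1 / 0.4904 = 2.0392
Highest B → broadest niche (most generalist): species 1 (B = 3.71).

species 1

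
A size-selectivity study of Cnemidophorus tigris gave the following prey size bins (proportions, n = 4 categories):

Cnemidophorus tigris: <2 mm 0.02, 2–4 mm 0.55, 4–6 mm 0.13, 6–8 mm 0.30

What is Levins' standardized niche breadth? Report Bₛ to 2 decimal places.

Σpᵢ² = 0.02² + 0.55² + 0.13² + 0.30² = 0.0004 + 0.3025 + 0.0169 + 0.0900 = 0.4098
B = 1 / 0.4098 = 2.4402
Bₛ = (B − 1)/(n − 1) = (2.4402 − 1)/(4 − 1) = 1.4402/3 = 0.4801

0.48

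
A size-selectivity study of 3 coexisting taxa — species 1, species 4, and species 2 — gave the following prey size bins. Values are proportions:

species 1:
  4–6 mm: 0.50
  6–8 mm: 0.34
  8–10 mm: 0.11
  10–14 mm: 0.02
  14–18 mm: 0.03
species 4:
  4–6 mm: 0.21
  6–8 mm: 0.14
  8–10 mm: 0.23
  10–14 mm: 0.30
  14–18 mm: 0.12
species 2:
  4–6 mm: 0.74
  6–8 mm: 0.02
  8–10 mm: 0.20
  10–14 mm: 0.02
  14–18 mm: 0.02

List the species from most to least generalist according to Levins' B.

Σp_1ᵢ² = 0.50² + 0.34² + 0.11² + 0.02² + 0.03² = 0.2500 + 0.1156 + 0.0121 + 0.0004 + 0.0009 = 0.3790
B_1 = 1 / 0.3790 = 2.6385
Σp_4ᵢ² = 0.21² + 0.14² + 0.23² + 0.30² + 0.12² = 0.0441 + 0.0196 + 0.0529 + 0.0900 + 0.0144 = 0.2210
B_4 = 1 / 0.2210 = 4.5249
Σp_2ᵢ² = 0.74² + 0.02² + 0.20² + 0.02² + 0.02² = 0.5476 + 0.0004 + 0.0400 + 0.0004 + 0.0004 = 0.5888
B_2 = 1 / 0.5888 = 1.6984
Ranking by B (broadest → narrowest): species 4 (4.52) > species 1 (2.64) > species 2 (1.70)

species 4 > species 1 > species 2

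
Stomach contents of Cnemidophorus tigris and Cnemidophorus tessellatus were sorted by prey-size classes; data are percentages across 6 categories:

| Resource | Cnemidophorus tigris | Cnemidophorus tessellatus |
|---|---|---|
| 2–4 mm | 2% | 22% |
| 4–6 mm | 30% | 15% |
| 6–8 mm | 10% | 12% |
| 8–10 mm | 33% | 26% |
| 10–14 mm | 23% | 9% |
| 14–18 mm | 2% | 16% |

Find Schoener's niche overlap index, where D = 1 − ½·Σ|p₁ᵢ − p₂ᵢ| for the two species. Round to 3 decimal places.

Convert percentages to proportions (divide by 100).
Σ|p₁ᵢ − p₂ᵢ| = 0.20 + 0.15 + 0.02 + 0.07 + 0.14 + 0.14 = 0.72
D = 1 − ½ × 0.72 = 1 − 0.360 = 0.64000

0.640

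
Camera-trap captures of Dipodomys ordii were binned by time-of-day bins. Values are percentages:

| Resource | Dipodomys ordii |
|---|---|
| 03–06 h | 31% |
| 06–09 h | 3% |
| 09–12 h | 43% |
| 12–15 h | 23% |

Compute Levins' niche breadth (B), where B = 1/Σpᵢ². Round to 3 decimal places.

2.987

Convert percentages to proportions (divide by 100).
Σpᵢ² = 0.31² + 0.03² + 0.43² + 0.23² = 0.0961 + 0.0009 + 0.1849 + 0.0529 = 0.3348
B = 1 / 0.3348 = 2.98686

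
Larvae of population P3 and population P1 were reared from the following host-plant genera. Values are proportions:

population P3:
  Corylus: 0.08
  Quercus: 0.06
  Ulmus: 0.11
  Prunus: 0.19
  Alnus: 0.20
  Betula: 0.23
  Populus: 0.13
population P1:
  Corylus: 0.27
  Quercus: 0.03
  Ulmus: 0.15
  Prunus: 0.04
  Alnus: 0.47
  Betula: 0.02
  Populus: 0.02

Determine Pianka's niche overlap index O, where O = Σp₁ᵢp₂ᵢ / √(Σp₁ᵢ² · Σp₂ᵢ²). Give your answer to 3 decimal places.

Σ p₁ᵢp₂ᵢ = 0.0216 + 0.0018 + 0.0165 + 0.0076 + 0.0940 + 0.0046 + 0.0026 = 0.1487
Σp_1ᵢ² = 0.08² + 0.06² + 0.11² + 0.19² + 0.20² + 0.23² + 0.13² = 0.0064 + 0.0036 + 0.0121 + 0.0361 + 0.0400 + 0.0529 + 0.0169 = 0.1680
Σp_2ᵢ² = 0.27² + 0.03² + 0.15² + 0.04² + 0.47² + 0.02² + 0.02² = 0.0729 + 0.0009 + 0.0225 + 0.0016 + 0.2209 + 0.0004 + 0.0004 = 0.3196
O = 0.1487 / √(0.1680 × 0.3196) = 0.1487 / 0.231717 = 0.64173

0.642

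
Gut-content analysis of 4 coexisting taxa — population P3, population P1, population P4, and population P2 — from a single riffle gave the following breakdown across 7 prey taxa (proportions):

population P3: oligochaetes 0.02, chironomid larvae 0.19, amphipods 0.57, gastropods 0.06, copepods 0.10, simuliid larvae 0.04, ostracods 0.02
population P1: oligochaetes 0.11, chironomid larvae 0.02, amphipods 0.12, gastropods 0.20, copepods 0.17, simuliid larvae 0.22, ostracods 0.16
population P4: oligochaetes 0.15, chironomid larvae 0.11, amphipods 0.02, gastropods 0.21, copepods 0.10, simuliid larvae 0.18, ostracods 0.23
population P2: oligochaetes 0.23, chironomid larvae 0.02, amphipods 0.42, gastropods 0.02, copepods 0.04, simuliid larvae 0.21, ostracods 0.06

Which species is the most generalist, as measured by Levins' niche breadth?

Σp_P3ᵢ² = 0.02² + 0.19² + 0.57² + 0.06² + 0.10² + 0.04² + 0.02² = 0.0004 + 0.0361 + 0.3249 + 0.0036 + 0.0100 + 0.0016 + 0.0004 = 0.3770
B_P3 = 1 / 0.3770 = 2.6525
Σp_P1ᵢ² = 0.11² + 0.02² + 0.12² + 0.20² + 0.17² + 0.22² + 0.16² = 0.0121 + 0.0004 + 0.0144 + 0.0400 + 0.0289 + 0.0484 + 0.0256 = 0.1698
B_P1 = 1 / 0.1698 = 5.8893
Σp_P4ᵢ² = 0.15² + 0.11² + 0.02² + 0.21² + 0.10² + 0.18² + 0.23² = 0.0225 + 0.0121 + 0.0004 + 0.0441 + 0.0100 + 0.0324 + 0.0529 = 0.1744
B_P4 = 1 / 0.1744 = 5.7339
Σp_P2ᵢ² = 0.23² + 0.02² + 0.42² + 0.02² + 0.04² + 0.21² + 0.06² = 0.0529 + 0.0004 + 0.1764 + 0.0004 + 0.0016 + 0.0441 + 0.0036 = 0.2794
B_P2 = 1 / 0.2794 = 3.5791
Highest B → broadest niche (most generalist): population P1 (B = 5.89).

population P1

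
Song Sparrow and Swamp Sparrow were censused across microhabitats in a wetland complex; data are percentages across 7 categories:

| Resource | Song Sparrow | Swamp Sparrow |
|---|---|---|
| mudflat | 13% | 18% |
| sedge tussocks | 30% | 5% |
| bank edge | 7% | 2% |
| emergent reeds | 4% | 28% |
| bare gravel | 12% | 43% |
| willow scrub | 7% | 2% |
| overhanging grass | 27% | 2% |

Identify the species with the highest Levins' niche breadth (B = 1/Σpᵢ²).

Song Sparrow

Convert percentages to proportions (divide by 100).
Σp_Songᵢ² = 0.13² + 0.30² + 0.07² + 0.04² + 0.12² + 0.07² + 0.27² = 0.0169 + 0.0900 + 0.0049 + 0.0016 + 0.0144 + 0.0049 + 0.0729 = 0.2056
B_Song = 1 / 0.2056 = 4.8638
Σp_Swamᵢ² = 0.18² + 0.05² + 0.02² + 0.28² + 0.43² + 0.02² + 0.02² = 0.0324 + 0.0025 + 0.0004 + 0.0784 + 0.1849 + 0.0004 + 0.0004 = 0.2994
B_Swam = 1 / 0.2994 = 3.3400
Highest B → broadest niche (most generalist): Song Sparrow (B = 4.86).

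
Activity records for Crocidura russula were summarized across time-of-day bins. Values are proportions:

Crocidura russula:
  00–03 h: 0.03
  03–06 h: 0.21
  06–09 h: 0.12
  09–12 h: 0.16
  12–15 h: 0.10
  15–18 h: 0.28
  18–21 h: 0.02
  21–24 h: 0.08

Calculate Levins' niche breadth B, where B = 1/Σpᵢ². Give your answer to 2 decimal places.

5.55

Σpᵢ² = 0.03² + 0.21² + 0.12² + 0.16² + 0.10² + 0.28² + 0.02² + 0.08² = 0.0009 + 0.0441 + 0.0144 + 0.0256 + 0.0100 + 0.0784 + 0.0004 + 0.0064 = 0.1802
B = 1 / 0.1802 = 5.5494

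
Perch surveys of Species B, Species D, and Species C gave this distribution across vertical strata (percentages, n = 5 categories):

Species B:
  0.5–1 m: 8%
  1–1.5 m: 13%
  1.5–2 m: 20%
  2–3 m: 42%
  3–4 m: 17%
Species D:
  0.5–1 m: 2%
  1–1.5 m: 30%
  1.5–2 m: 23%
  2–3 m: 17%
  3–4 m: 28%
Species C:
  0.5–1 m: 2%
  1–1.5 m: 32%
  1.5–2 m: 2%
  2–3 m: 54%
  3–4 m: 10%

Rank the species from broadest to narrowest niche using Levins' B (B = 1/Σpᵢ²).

Convert percentages to proportions (divide by 100).
Σp_Bᵢ² = 0.08² + 0.13² + 0.20² + 0.42² + 0.17² = 0.0064 + 0.0169 + 0.0400 + 0.1764 + 0.0289 = 0.2686
B_B = 1 / 0.2686 = 3.7230
Σp_Dᵢ² = 0.02² + 0.30² + 0.23² + 0.17² + 0.28² = 0.0004 + 0.0900 + 0.0529 + 0.0289 + 0.0784 = 0.2506
B_D = 1 / 0.2506 = 3.9904
Σp_Cᵢ² = 0.02² + 0.32² + 0.02² + 0.54² + 0.10² = 0.0004 + 0.1024 + 0.0004 + 0.2916 + 0.0100 = 0.4048
B_C = 1 / 0.4048 = 2.4704
Ranking by B (broadest → narrowest): Species D (3.99) > Species B (3.72) > Species C (2.47)

Species D > Species B > Species C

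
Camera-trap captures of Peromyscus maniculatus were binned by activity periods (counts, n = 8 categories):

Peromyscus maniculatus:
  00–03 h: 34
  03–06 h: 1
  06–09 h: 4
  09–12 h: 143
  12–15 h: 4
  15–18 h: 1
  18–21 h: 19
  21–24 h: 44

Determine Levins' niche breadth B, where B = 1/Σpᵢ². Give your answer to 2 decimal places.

Proportions for Peromyscus maniculatus (n=250): 34/250=0.1360, 1/250=0.0040, 4/250=0.0160, 143/250=0.5720, 4/250=0.0160, 1/250=0.0040, 19/250=0.0760, 44/250=0.1760
Σpᵢ² = 0.1360² + 0.0040² + 0.0160² + 0.5720² + 0.0160² + 0.0040² + 0.0760² + 0.1760² = 0.018496 + 0.000016 + 0.000256 + 0.327184 + 0.000256 + 0.000016 + 0.005776 + 0.030976 = 0.382976
B = 1 / 0.382976 = 2.6111

2.61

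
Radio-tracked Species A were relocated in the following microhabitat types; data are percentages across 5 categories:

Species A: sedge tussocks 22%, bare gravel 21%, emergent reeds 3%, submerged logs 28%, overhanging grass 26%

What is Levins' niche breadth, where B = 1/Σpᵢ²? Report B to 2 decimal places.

4.18

Convert percentages to proportions (divide by 100).
Σpᵢ² = 0.22² + 0.21² + 0.03² + 0.28² + 0.26² = 0.0484 + 0.0441 + 0.0009 + 0.0784 + 0.0676 = 0.2394
B = 1 / 0.2394 = 4.1771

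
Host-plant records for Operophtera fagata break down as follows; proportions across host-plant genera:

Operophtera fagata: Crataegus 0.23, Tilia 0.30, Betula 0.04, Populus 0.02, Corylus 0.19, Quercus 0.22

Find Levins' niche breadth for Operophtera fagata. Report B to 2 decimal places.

4.36

Σpᵢ² = 0.23² + 0.30² + 0.04² + 0.02² + 0.19² + 0.22² = 0.0529 + 0.0900 + 0.0016 + 0.0004 + 0.0361 + 0.0484 = 0.2294
B = 1 / 0.2294 = 4.3592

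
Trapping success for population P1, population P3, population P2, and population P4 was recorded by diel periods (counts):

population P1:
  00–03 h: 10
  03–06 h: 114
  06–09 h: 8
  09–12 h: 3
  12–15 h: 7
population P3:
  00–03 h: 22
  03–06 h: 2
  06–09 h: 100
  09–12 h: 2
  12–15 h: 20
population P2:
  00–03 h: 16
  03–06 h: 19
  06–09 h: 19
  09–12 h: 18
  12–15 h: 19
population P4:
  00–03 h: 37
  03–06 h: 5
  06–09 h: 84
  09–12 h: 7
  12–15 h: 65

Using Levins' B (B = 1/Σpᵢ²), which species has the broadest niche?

population P2

Proportions for population P1 (n=142): 10/142=0.0704, 114/142=0.8028, 8/142=0.0563, 3/142=0.0211, 7/142=0.0493
Proportions for population P3 (n=146): 22/146=0.1507, 2/146=0.0137, 100/146=0.6849, 2/146=0.0137, 20/146=0.1370
Proportions for population P2 (n=91): 16/91=0.1758, 19/91=0.2088, 19/91=0.2088, 18/91=0.1978, 19/91=0.2088
Proportions for population P4 (n=198): 37/198=0.1869, 5/198=0.0253, 84/198=0.4242, 7/198=0.0354, 65/198=0.3283
Σp_P1ᵢ² = 0.0704² + 0.8028² + 0.0563² + 0.0211² + 0.0493² = 0.004956 + 0.644488 + 0.003170 + 0.000445 + 0.002430 = 0.655489
B_P1 = 1 / 0.655489 = 1.5256
Σp_P3ᵢ² = 0.1507² + 0.0137² + 0.6849² + 0.0137² + 0.1370² = 0.022710 + 0.000188 + 0.469088 + 0.000188 + 0.018769 = 0.510943
B_P3 = 1 / 0.510943 = 1.9572
Σp_P2ᵢ² = 0.1758² + 0.2088² + 0.2088² + 0.1978² + 0.2088² = 0.030906 + 0.043597 + 0.043597 + 0.039125 + 0.043597 = 0.200822
B_P2 = 1 / 0.200822 = 4.9795
Σp_P4ᵢ² = 0.1869² + 0.0253² + 0.4242² + 0.0354² + 0.3283² = 0.034932 + 0.000640 + 0.179946 + 0.001253 + 0.107781 = 0.324552
B_P4 = 1 / 0.324552 = 3.0812
Highest B → broadest niche (most generalist): population P2 (B = 4.98).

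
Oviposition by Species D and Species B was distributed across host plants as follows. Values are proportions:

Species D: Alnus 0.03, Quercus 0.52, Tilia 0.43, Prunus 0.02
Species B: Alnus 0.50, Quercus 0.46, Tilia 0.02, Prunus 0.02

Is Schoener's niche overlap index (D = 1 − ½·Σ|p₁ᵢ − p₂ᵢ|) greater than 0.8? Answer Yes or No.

No

Σ|p₁ᵢ − p₂ᵢ| = 0.47 + 0.06 + 0.41 + 0.00 = 0.94
D = 1 − ½ × 0.94 = 1 − 0.470 = 0.5300
D = 0.5300 < 0.8 → No.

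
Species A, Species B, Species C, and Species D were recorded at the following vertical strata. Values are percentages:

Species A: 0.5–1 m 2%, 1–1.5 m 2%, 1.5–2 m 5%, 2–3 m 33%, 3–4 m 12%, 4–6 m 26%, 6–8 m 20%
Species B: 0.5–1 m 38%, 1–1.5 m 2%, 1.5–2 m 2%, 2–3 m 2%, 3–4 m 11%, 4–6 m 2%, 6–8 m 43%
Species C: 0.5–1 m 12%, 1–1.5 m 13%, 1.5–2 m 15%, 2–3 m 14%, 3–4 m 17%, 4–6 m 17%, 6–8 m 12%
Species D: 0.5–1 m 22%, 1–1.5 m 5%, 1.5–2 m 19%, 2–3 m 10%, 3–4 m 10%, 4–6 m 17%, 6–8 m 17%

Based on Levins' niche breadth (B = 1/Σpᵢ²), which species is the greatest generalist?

Species C

Convert percentages to proportions (divide by 100).
Σp_Aᵢ² = 0.02² + 0.02² + 0.05² + 0.33² + 0.12² + 0.26² + 0.20² = 0.0004 + 0.0004 + 0.0025 + 0.1089 + 0.0144 + 0.0676 + 0.0400 = 0.2342
B_A = 1 / 0.2342 = 4.2699
Σp_Bᵢ² = 0.38² + 0.02² + 0.02² + 0.02² + 0.11² + 0.02² + 0.43² = 0.1444 + 0.0004 + 0.0004 + 0.0004 + 0.0121 + 0.0004 + 0.1849 = 0.3430
B_B = 1 / 0.3430 = 2.9155
Σp_Cᵢ² = 0.12² + 0.13² + 0.15² + 0.14² + 0.17² + 0.17² + 0.12² = 0.0144 + 0.0169 + 0.0225 + 0.0196 + 0.0289 + 0.0289 + 0.0144 = 0.1456
B_C = 1 / 0.1456 = 6.8681
Σp_Dᵢ² = 0.22² + 0.05² + 0.19² + 0.10² + 0.10² + 0.17² + 0.17² = 0.0484 + 0.0025 + 0.0361 + 0.0100 + 0.0100 + 0.0289 + 0.0289 = 0.1648
B_D = 1 / 0.1648 = 6.0680
Highest B → broadest niche (most generalist): Species C (B = 6.87).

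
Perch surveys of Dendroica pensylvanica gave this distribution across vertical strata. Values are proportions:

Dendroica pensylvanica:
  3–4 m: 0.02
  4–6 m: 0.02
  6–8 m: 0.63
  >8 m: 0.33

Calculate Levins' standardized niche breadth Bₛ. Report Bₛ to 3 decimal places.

0.325

Σpᵢ² = 0.02² + 0.02² + 0.63² + 0.33² = 0.0004 + 0.0004 + 0.3969 + 0.1089 = 0.5066
B = 1 / 0.5066 = 1.97394
Bₛ = (B − 1)/(n − 1) = (1.97394 − 1)/(4 − 1) = 0.97394/3 = 0.32465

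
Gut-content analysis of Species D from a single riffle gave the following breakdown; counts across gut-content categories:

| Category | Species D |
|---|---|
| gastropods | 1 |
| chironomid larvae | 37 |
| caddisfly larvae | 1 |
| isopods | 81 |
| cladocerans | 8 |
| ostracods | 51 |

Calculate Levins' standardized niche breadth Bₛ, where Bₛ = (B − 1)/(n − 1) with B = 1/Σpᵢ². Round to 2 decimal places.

0.40

Proportions for Species D (n=179): 1/179=0.0056, 37/179=0.2067, 1/179=0.0056, 81/179=0.4525, 8/179=0.0447, 51/179=0.2849
Σpᵢ² = 0.0056² + 0.2067² + 0.0056² + 0.4525² + 0.0447² + 0.2849² = 0.000031 + 0.042725 + 0.000031 + 0.204756 + 0.001998 + 0.081168 = 0.330709
B = 1 / 0.330709 = 3.0238
Bₛ = (B − 1)/(n − 1) = (3.0238 − 1)/(6 − 1) = 2.0238/5 = 0.4048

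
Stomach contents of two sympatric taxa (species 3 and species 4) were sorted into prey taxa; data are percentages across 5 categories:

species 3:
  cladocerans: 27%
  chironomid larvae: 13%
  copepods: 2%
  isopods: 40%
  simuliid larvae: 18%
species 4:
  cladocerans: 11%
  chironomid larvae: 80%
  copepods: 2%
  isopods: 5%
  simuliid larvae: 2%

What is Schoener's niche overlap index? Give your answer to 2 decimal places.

0.33

Convert percentages to proportions (divide by 100).
Σ|p₁ᵢ − p₂ᵢ| = 0.16 + 0.67 + 0.00 + 0.35 + 0.16 = 1.34
D = 1 − ½ × 1.34 = 1 − 0.670 = 0.3300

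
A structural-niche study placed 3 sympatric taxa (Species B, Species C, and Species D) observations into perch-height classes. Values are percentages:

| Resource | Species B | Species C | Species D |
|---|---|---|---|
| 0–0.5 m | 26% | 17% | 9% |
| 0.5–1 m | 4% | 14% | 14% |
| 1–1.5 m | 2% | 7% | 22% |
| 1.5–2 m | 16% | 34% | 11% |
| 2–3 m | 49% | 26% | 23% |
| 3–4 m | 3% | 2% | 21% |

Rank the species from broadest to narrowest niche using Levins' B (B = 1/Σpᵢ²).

Species D > Species C > Species B

Convert percentages to proportions (divide by 100).
Σp_Bᵢ² = 0.26² + 0.04² + 0.02² + 0.16² + 0.49² + 0.03² = 0.0676 + 0.0016 + 0.0004 + 0.0256 + 0.2401 + 0.0009 = 0.3362
B_B = 1 / 0.3362 = 2.9744
Σp_Cᵢ² = 0.17² + 0.14² + 0.07² + 0.34² + 0.26² + 0.02² = 0.0289 + 0.0196 + 0.0049 + 0.1156 + 0.0676 + 0.0004 = 0.2370
B_C = 1 / 0.2370 = 4.2194
Σp_Dᵢ² = 0.09² + 0.14² + 0.22² + 0.11² + 0.23² + 0.21² = 0.0081 + 0.0196 + 0.0484 + 0.0121 + 0.0529 + 0.0441 = 0.1852
B_D = 1 / 0.1852 = 5.3996
Ranking by B (broadest → narrowest): Species D (5.40) > Species C (4.22) > Species B (2.97)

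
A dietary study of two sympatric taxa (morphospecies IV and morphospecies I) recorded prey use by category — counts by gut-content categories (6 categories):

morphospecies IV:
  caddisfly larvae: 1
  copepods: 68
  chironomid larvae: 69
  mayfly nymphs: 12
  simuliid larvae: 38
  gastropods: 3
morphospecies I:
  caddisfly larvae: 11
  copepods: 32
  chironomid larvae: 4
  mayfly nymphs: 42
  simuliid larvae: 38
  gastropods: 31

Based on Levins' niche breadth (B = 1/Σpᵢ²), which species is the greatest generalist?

Proportions for morphospecies IV (n=191): 1/191=0.0052, 68/191=0.3560, 69/191=0.3613, 12/191=0.0628, 38/191=0.1990, 3/191=0.0157
Proportions for morphospecies I (n=158): 11/158=0.0696, 32/158=0.2025, 4/158=0.0253, 42/158=0.2658, 38/158=0.2405, 31/158=0.1962
Σp_IVᵢ² = 0.0052² + 0.3560² + 0.3613² + 0.0628² + 0.1990² + 0.0157² = 0.000027 + 0.126736 + 0.130538 + 0.003944 + 0.039601 + 0.000246 = 0.301092
B_IV = 1 / 0.301092 = 3.3212
Σp_Iᵢ² = 0.0696² + 0.2025² + 0.0253² + 0.2658² + 0.2405² + 0.1962² = 0.004844 + 0.041006 + 0.000640 + 0.070650 + 0.057840 + 0.038494 = 0.213474
B_I = 1 / 0.213474 = 4.6844
Highest B → broadest niche (most generalist): morphospecies I (B = 4.68).

morphospecies I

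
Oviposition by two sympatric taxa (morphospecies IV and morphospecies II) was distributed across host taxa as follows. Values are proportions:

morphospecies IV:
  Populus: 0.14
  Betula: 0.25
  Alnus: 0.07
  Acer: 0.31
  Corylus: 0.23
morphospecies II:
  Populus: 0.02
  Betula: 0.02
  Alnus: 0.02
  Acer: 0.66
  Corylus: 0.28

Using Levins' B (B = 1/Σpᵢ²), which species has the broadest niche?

morphospecies IV

Σp_IVᵢ² = 0.14² + 0.25² + 0.07² + 0.31² + 0.23² = 0.0196 + 0.0625 + 0.0049 + 0.0961 + 0.0529 = 0.2360
B_IV = 1 / 0.2360 = 4.2373
Σp_IIᵢ² = 0.02² + 0.02² + 0.02² + 0.66² + 0.28² = 0.0004 + 0.0004 + 0.0004 + 0.4356 + 0.0784 = 0.5152
B_II = 1 / 0.5152 = 1.9410
Highest B → broadest niche (most generalist): morphospecies IV (B = 4.24).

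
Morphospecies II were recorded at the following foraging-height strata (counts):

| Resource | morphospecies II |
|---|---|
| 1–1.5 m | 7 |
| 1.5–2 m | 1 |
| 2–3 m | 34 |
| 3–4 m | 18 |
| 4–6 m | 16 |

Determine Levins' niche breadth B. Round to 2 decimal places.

Proportions for morphospecies II (n=76): 7/76=0.0921, 1/76=0.0132, 34/76=0.4474, 18/76=0.2368, 16/76=0.2105
Σpᵢ² = 0.0921² + 0.0132² + 0.4474² + 0.2368² + 0.2105² = 0.008482 + 0.000174 + 0.200167 + 0.056074 + 0.044310 = 0.309207
B = 1 / 0.309207 = 3.2341

3.23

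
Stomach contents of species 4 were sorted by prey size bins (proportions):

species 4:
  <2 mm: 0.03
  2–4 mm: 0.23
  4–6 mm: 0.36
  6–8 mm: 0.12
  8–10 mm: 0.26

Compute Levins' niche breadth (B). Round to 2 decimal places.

Σpᵢ² = 0.03² + 0.23² + 0.36² + 0.12² + 0.26² = 0.0009 + 0.0529 + 0.1296 + 0.0144 + 0.0676 = 0.2654
B = 1 / 0.2654 = 3.7679

3.77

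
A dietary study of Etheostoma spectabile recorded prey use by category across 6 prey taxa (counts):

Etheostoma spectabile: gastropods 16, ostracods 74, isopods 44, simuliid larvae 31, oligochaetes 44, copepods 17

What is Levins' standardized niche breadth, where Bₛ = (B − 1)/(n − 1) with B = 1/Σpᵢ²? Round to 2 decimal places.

0.74

Proportions for Etheostoma spectabile (n=226): 16/226=0.0708, 74/226=0.3274, 44/226=0.1947, 31/226=0.1372, 44/226=0.1947, 17/226=0.0752
Σpᵢ² = 0.0708² + 0.3274² + 0.1947² + 0.1372² + 0.1947² + 0.0752² = 0.005013 + 0.107191 + 0.037908 + 0.018824 + 0.037908 + 0.005655 = 0.212499
B = 1 / 0.212499 = 4.7059
Bₛ = (B − 1)/(n − 1) = (4.7059 − 1)/(6 − 1) = 3.7059/5 = 0.7412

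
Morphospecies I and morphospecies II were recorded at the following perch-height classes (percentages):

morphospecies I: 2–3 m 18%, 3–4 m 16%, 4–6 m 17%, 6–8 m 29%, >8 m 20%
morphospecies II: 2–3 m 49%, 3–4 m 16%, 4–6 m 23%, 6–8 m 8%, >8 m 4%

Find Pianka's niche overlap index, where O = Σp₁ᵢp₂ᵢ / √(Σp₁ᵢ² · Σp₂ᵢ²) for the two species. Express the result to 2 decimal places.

Convert percentages to proportions (divide by 100).
Σ p₁ᵢp₂ᵢ = 0.0882 + 0.0256 + 0.0391 + 0.0232 + 0.0080 = 0.1841
Σp_1ᵢ² = 0.18² + 0.16² + 0.17² + 0.29² + 0.20² = 0.0324 + 0.0256 + 0.0289 + 0.0841 + 0.0400 = 0.2110
Σp_2ᵢ² = 0.49² + 0.16² + 0.23² + 0.08² + 0.04² = 0.2401 + 0.0256 + 0.0529 + 0.0064 + 0.0016 = 0.3266
O = 0.1841 / √(0.2110 × 0.3266) = 0.1841 / 0.26251 = 0.7013

0.70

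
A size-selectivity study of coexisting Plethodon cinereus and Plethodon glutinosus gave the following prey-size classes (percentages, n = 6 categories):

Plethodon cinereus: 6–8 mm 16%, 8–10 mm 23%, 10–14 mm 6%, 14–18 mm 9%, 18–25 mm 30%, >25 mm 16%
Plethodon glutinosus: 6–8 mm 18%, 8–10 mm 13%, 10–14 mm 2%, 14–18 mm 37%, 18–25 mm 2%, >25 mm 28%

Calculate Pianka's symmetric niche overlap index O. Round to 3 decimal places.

0.616

Convert percentages to proportions (divide by 100).
Σ p₁ᵢp₂ᵢ = 0.0288 + 0.0299 + 0.0012 + 0.0333 + 0.0060 + 0.0448 = 0.1440
Σp_1ᵢ² = 0.16² + 0.23² + 0.06² + 0.09² + 0.30² + 0.16² = 0.0256 + 0.0529 + 0.0036 + 0.0081 + 0.0900 + 0.0256 = 0.2058
Σp_2ᵢ² = 0.18² + 0.13² + 0.02² + 0.37² + 0.02² + 0.28² = 0.0324 + 0.0169 + 0.0004 + 0.1369 + 0.0004 + 0.0784 = 0.2654
O = 0.1440 / √(0.2058 × 0.2654) = 0.1440 / 0.233708 = 0.61615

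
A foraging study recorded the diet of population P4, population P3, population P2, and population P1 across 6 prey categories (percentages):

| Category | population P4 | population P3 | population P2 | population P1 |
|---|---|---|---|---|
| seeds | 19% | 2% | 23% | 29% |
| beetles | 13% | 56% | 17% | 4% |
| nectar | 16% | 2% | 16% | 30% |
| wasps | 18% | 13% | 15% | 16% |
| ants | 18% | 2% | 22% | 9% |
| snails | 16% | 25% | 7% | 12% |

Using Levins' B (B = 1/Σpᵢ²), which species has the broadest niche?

population P4

Convert percentages to proportions (divide by 100).
Σp_P4ᵢ² = 0.19² + 0.13² + 0.16² + 0.18² + 0.18² + 0.16² = 0.0361 + 0.0169 + 0.0256 + 0.0324 + 0.0324 + 0.0256 = 0.1690
B_P4 = 1 / 0.1690 = 5.9172
Σp_P3ᵢ² = 0.02² + 0.56² + 0.02² + 0.13² + 0.02² + 0.25² = 0.0004 + 0.3136 + 0.0004 + 0.0169 + 0.0004 + 0.0625 = 0.3942
B_P3 = 1 / 0.3942 = 2.5368
Σp_P2ᵢ² = 0.23² + 0.17² + 0.16² + 0.15² + 0.22² + 0.07² = 0.0529 + 0.0289 + 0.0256 + 0.0225 + 0.0484 + 0.0049 = 0.1832
B_P2 = 1 / 0.1832 = 5.4585
Σp_P1ᵢ² = 0.29² + 0.04² + 0.30² + 0.16² + 0.09² + 0.12² = 0.0841 + 0.0016 + 0.0900 + 0.0256 + 0.0081 + 0.0144 = 0.2238
B_P1 = 1 / 0.2238 = 4.4683
Highest B → broadest niche (most generalist): population P4 (B = 5.92).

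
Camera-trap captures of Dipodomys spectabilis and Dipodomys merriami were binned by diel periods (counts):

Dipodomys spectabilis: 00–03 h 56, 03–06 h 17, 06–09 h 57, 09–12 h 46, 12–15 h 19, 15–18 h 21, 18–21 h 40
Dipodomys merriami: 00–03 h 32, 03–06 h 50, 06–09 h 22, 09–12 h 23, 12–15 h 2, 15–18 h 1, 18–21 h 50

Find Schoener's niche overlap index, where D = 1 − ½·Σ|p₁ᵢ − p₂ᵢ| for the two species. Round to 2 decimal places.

0.67

Proportions for Dipodomys spectabilis (n=256): 56/256=0.2188, 17/256=0.0664, 57/256=0.2227, 46/256=0.1797, 19/256=0.0742, 21/256=0.0820, 40/256=0.1563
Proportions for Dipodomys merriami (n=180): 32/180=0.1778, 50/180=0.2778, 22/180=0.1222, 23/180=0.1278, 2/180=0.0111, 1/180=0.0056, 50/180=0.2778
Σ|p₁ᵢ − p₂ᵢ| = 0.0410 + 0.2114 + 0.1005 + 0.0519 + 0.0631 + 0.0764 + 0.1215 = 0.6658
D = 1 − ½ × 0.6658 = 1 − 0.33290 = 0.66710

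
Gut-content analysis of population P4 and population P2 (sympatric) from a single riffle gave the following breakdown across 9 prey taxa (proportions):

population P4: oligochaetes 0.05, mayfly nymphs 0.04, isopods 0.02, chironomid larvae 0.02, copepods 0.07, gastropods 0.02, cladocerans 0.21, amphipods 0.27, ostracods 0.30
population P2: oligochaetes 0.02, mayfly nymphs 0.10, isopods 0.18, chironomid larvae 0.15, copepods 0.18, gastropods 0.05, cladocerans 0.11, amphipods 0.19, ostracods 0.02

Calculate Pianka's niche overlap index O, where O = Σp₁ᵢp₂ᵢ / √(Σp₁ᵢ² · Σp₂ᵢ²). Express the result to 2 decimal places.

Σ p₁ᵢp₂ᵢ = 0.0010 + 0.0040 + 0.0036 + 0.0030 + 0.0126 + 0.0010 + 0.0231 + 0.0513 + 0.0060 = 0.1056
Σp_1ᵢ² = 0.05² + 0.04² + 0.02² + 0.02² + 0.07² + 0.02² + 0.21² + 0.27² + 0.30² = 0.0025 + 0.0016 + 0.0004 + 0.0004 + 0.0049 + 0.0004 + 0.0441 + 0.0729 + 0.0900 = 0.2172
Σp_2ᵢ² = 0.02² + 0.10² + 0.18² + 0.15² + 0.18² + 0.05² + 0.11² + 0.19² + 0.02² = 0.0004 + 0.0100 + 0.0324 + 0.0225 + 0.0324 + 0.0025 + 0.0121 + 0.0361 + 0.0004 = 0.1488
O = 0.1056 / √(0.2172 × 0.1488) = 0.1056 / 0.17978 = 0.5874

0.59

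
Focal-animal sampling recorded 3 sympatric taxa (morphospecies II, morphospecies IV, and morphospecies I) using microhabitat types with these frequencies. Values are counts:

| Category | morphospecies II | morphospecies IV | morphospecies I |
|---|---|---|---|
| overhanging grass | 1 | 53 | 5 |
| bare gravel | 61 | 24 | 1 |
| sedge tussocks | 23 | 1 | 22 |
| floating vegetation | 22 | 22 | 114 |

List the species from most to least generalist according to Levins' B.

Proportions for morphospecies II (n=107): 1/107=0.0093, 61/107=0.5701, 23/107=0.2150, 22/107=0.2056
Proportions for morphospecies IV (n=100): 53/100=0.5300, 24/100=0.2400, 1/100=0.0100, 22/100=0.2200
Proportions for morphospecies I (n=142): 5/142=0.0352, 1/142=0.0070, 22/142=0.1549, 114/142=0.8028
Σp_IIᵢ² = 0.0093² + 0.5701² + 0.2150² + 0.2056² = 0.000086 + 0.325014 + 0.046225 + 0.042271 = 0.413596
B_II = 1 / 0.413596 = 2.4178
Σp_IVᵢ² = 0.5300² + 0.2400² + 0.0100² + 0.2200² = 0.280900 + 0.057600 + 0.000100 + 0.048400 = 0.387000
B_IV = 1 / 0.387000 = 2.5840
Σp_Iᵢ² = 0.0352² + 0.0070² + 0.1549² + 0.8028² = 0.001239 + 0.000049 + 0.023994 + 0.644488 = 0.669770
B_I = 1 / 0.669770 = 1.4930
Ranking by B (broadest → narrowest): morphospecies IV (2.58) > morphospecies II (2.42) > morphospecies I (1.49)

morphospecies IV > morphospecies II > morphospecies I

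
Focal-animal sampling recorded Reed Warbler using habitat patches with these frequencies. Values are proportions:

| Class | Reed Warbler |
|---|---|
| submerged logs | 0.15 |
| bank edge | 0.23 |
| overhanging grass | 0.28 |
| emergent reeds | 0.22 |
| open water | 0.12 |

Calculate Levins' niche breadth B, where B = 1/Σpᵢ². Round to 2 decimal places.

Σpᵢ² = 0.15² + 0.23² + 0.28² + 0.22² + 0.12² = 0.0225 + 0.0529 + 0.0784 + 0.0484 + 0.0144 = 0.2166
B = 1 / 0.2166 = 4.6168

4.62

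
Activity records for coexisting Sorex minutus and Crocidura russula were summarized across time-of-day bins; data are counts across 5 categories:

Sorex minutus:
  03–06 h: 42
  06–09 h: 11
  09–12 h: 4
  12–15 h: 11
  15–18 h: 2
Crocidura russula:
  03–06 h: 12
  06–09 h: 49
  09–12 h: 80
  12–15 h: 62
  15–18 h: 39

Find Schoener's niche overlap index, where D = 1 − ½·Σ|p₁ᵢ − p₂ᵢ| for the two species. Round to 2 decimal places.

Proportions for Sorex minutus (n=70): 42/70=0.6000, 11/70=0.1571, 4/70=0.0571, 11/70=0.1571, 2/70=0.0286
Proportions for Crocidura russula (n=242): 12/242=0.0496, 49/242=0.2025, 80/242=0.3306, 62/242=0.2562, 39/242=0.1612
Σ|p₁ᵢ − p₂ᵢ| = 0.5504 + 0.0454 + 0.2735 + 0.0991 + 0.1326 = 1.1010
D = 1 − ½ × 1.1010 = 1 − 0.55050 = 0.44950

0.45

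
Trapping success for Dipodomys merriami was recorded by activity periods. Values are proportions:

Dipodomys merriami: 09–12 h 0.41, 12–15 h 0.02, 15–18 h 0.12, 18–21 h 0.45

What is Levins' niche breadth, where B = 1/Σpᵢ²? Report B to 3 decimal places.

Σpᵢ² = 0.41² + 0.02² + 0.12² + 0.45² = 0.1681 + 0.0004 + 0.0144 + 0.2025 = 0.3854
B = 1 / 0.3854 = 2.59471

2.595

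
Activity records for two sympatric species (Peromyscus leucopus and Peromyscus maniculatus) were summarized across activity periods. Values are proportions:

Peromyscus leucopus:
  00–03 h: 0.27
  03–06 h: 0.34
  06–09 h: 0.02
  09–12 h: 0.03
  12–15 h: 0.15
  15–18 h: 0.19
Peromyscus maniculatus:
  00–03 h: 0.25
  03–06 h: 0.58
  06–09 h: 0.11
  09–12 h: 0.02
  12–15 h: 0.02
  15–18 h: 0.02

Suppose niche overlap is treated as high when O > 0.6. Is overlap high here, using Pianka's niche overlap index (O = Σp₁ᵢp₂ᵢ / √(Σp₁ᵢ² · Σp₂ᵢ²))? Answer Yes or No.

Σ p₁ᵢp₂ᵢ = 0.0675 + 0.1972 + 0.0022 + 0.0006 + 0.0030 + 0.0038 = 0.2743
Σp_1ᵢ² = 0.27² + 0.34² + 0.02² + 0.03² + 0.15² + 0.19² = 0.0729 + 0.1156 + 0.0004 + 0.0009 + 0.0225 + 0.0361 = 0.2484
Σp_2ᵢ² = 0.25² + 0.58² + 0.11² + 0.02² + 0.02² + 0.02² = 0.0625 + 0.3364 + 0.0121 + 0.0004 + 0.0004 + 0.0004 = 0.4122
O = 0.2743 / √(0.2484 × 0.4122) = 0.2743 / 0.31999 = 0.8572
O = 0.8572 > 0.6 → Yes.

Yes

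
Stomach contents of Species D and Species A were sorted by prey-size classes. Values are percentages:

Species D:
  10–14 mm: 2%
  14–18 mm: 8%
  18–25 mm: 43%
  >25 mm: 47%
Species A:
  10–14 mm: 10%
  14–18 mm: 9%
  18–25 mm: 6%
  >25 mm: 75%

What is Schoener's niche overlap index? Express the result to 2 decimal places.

Convert percentages to proportions (divide by 100).
Σ|p₁ᵢ − p₂ᵢ| = 0.08 + 0.01 + 0.37 + 0.28 = 0.74
D = 1 − ½ × 0.74 = 1 − 0.370 = 0.6300

0.63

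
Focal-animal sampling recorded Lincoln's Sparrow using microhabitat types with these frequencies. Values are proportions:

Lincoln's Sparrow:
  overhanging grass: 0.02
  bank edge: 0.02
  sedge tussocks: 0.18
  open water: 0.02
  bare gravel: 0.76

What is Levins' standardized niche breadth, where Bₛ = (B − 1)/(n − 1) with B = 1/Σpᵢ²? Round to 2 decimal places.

0.16

Σpᵢ² = 0.02² + 0.02² + 0.18² + 0.02² + 0.76² = 0.0004 + 0.0004 + 0.0324 + 0.0004 + 0.5776 = 0.6112
B = 1 / 0.6112 = 1.6361
Bₛ = (B − 1)/(n − 1) = (1.6361 − 1)/(5 − 1) = 0.6361/4 = 0.1590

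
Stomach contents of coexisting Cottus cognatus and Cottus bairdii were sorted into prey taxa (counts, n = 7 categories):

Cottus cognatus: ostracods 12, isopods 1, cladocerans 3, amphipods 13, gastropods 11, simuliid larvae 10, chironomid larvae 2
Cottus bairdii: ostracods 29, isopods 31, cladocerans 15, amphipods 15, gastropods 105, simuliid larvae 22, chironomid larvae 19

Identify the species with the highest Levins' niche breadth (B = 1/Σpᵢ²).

Cottus cognatus

Proportions for Cottus cognatus (n=52): 12/52=0.2308, 1/52=0.0192, 3/52=0.0577, 13/52=0.2500, 11/52=0.2115, 10/52=0.1923, 2/52=0.0385
Proportions for Cottus bairdii (n=236): 29/236=0.1229, 31/236=0.1314, 15/236=0.0636, 15/236=0.0636, 105/236=0.4449, 22/236=0.0932, 19/236=0.0805
Σp_cognᵢ² = 0.2308² + 0.0192² + 0.0577² + 0.2500² + 0.2115² + 0.1923² + 0.0385² = 0.053269 + 0.000369 + 0.003329 + 0.062500 + 0.044732 + 0.036979 + 0.001482 = 0.202660
B_cogn = 1 / 0.202660 = 4.9344
Σp_bairᵢ² = 0.1229² + 0.1314² + 0.0636² + 0.0636² + 0.4449² + 0.0932² + 0.0805² = 0.015104 + 0.017266 + 0.004045 + 0.004045 + 0.197936 + 0.008686 + 0.006480 = 0.253562
B_bair = 1 / 0.253562 = 3.9438
Highest B → broadest niche (most generalist): Cottus cognatus (B = 4.93).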